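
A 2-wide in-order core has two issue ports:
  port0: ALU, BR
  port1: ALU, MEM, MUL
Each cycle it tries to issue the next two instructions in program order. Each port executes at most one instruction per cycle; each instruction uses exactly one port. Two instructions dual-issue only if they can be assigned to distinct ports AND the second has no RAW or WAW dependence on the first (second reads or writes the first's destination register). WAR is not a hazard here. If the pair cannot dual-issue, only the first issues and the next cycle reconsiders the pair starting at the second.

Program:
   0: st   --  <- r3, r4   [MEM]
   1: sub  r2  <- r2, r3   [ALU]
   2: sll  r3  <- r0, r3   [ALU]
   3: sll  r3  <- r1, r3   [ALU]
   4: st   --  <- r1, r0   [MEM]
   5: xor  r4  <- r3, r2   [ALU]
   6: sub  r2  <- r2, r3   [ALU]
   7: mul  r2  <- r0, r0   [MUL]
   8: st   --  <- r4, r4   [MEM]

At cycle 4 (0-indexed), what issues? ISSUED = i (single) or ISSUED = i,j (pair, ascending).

#0 head=0: st+sub i0/i1 2-wide
#1 head=2: sll i2 RAW+WAW r3
#2 head=3: sll+st i3/i4 2-wide
#3 head=5: xor+sub i5/i6 2-wide
#4 head=7: mul i7 no-port MUL/MEM
#5 head=8: st i8 tail

ISSUED = 7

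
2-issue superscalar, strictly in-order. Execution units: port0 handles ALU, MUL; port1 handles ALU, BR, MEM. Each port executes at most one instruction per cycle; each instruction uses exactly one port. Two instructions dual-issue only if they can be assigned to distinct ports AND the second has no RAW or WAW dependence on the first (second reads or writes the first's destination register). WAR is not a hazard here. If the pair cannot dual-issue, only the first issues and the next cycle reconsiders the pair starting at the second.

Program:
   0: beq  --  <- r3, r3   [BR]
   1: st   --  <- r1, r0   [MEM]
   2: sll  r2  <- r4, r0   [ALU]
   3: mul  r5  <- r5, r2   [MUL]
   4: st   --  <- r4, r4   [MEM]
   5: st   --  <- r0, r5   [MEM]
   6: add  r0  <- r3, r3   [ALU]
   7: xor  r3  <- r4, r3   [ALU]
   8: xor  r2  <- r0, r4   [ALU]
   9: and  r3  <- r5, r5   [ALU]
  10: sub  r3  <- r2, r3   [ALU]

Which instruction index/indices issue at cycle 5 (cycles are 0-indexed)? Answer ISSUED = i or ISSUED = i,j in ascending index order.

ISSUED = 9

t=0 i0:beq.BR ; no-port BR/MEM
t=1 i1+i2:st.MEM/sll.ALU ; pair
t=2 i3+i4:mul.MUL/st.MEM ; pair
t=3 i5+i6:st.MEM/add.ALU ; pair
t=4 i7+i8:xor.ALU/xor.ALU ; pair
t=5 i9:and.ALU ; RAW+WAW r3
t=6 i10:sub.ALU ; tail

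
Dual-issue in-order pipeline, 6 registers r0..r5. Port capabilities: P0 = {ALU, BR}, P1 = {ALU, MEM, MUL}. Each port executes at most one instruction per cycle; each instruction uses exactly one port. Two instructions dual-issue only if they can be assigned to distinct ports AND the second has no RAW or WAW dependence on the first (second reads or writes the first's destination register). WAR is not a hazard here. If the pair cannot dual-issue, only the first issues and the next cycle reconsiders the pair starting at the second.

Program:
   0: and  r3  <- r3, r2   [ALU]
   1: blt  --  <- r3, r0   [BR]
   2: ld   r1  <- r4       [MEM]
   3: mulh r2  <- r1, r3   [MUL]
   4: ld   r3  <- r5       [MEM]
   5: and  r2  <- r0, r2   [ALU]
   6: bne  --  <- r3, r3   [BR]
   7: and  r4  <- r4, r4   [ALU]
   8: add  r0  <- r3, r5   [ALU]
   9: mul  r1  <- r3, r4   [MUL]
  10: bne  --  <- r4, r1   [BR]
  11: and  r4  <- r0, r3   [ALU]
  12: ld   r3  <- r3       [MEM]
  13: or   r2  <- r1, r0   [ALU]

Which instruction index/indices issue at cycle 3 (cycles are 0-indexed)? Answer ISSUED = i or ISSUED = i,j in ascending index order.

ISSUED = 4,5

[0] i0  and.ALU  -- RAW r3
[1] i1/i2  blt.BR+ld.MEM  -- dual
[2] i3  mulh.MUL  -- no-port MUL/MEM
[3] i4/i5  ld.MEM+and.ALU  -- dual
[4] i6/i7  bne.BR+and.ALU  -- dual
[5] i8/i9  add.ALU+mul.MUL  -- dual
[6] i10/i11  bne.BR+and.ALU  -- dual
[7] i12/i13  ld.MEM+or.ALU  -- dual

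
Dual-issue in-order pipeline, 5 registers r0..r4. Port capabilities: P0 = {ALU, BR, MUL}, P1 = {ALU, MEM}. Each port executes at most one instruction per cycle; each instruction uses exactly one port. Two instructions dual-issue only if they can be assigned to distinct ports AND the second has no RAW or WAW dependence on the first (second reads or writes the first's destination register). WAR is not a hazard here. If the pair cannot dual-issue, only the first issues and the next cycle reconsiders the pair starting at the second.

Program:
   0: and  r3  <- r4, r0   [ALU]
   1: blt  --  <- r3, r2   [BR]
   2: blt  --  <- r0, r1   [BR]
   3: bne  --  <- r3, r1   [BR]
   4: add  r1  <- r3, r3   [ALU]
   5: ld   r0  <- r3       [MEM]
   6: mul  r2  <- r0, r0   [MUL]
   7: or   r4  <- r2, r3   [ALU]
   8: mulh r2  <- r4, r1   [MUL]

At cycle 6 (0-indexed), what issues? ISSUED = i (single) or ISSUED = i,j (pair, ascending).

#0 head=0: and.ALU i0 RAW r3
#1 head=1: blt.BR i1 no-port BR/BR
#2 head=2: blt.BR i2 no-port BR/BR
#3 head=3: bne.BR/add.ALU i3,i4 pair
#4 head=5: ld.MEM i5 RAW r0
#5 head=6: mul.MUL i6 RAW r2
#6 head=7: or.ALU i7 RAW r4
#7 head=8: mulh.MUL i8 tail

ISSUED = 7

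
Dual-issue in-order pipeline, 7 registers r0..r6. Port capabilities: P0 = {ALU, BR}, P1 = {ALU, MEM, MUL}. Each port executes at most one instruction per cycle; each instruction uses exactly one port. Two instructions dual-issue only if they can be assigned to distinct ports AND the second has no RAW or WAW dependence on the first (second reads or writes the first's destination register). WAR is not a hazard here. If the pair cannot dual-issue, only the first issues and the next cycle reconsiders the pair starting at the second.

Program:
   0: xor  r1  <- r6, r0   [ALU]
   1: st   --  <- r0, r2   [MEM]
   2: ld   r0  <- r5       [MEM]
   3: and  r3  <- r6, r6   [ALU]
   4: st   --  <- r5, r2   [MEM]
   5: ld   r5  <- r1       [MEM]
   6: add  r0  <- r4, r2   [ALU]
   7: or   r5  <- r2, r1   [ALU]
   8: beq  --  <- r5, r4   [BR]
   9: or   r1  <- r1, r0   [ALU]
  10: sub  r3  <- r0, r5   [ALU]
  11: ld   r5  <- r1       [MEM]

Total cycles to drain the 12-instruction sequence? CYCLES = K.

c0: i0,i1 xor.ALU/st.MEM  pair
c1: i2,i3 ld.MEM/and.ALU  pair
c2: i4 st.MEM  no-port MEM/MEM
c3: i5,i6 ld.MEM/add.ALU  pair
c4: i7 or.ALU  RAW r5
c5: i8,i9 beq.BR/or.ALU  pair
c6: i10,i11 sub.ALU/ld.MEM  pair

CYCLES = 7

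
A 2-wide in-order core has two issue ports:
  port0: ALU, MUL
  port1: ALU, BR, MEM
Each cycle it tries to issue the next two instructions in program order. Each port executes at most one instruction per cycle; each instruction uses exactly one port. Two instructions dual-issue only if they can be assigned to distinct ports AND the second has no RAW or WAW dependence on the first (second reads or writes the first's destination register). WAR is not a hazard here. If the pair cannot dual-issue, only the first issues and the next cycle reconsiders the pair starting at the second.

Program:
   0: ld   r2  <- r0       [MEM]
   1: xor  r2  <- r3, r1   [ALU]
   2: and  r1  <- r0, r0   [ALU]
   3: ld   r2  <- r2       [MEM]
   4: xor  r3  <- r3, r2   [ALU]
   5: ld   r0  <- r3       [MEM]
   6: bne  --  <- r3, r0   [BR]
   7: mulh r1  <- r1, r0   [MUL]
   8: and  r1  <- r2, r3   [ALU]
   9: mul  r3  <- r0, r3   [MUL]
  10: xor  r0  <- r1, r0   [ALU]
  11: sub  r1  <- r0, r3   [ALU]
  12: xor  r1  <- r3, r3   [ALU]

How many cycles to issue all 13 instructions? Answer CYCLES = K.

  cy0 -> i0 (ld) WAW r2
  cy1 -> i1&i2 (xor/and) dual
  cy2 -> i3 (ld) RAW r2
  cy3 -> i4 (xor) RAW r3
  cy4 -> i5 (ld) no-port MEM/BR
  cy5 -> i6&i7 (bne/mulh) dual
  cy6 -> i8&i9 (and/mul) dual
  cy7 -> i10 (xor) RAW r0
  cy8 -> i11 (sub) WAW r1
  cy9 -> i12 (xor) tail

CYCLES = 10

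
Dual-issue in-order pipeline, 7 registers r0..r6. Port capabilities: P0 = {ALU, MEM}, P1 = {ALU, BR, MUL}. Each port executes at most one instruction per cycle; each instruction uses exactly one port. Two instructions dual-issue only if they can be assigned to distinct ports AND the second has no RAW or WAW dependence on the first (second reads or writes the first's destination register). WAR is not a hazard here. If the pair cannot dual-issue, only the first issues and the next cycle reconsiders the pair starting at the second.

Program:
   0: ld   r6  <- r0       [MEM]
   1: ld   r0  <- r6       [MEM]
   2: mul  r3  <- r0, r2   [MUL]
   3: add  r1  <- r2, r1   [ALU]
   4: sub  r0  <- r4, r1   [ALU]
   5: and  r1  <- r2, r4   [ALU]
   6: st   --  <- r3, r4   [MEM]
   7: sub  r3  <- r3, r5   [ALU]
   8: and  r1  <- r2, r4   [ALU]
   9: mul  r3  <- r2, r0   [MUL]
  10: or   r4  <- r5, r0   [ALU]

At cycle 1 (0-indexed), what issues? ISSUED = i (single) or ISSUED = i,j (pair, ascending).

ISSUED = 1

0. ld @i0  | no-port MEM/MEM
1. ld @i1  | RAW r0
2. mul add @i2&i3  | pair
3. sub and @i4&i5  | pair
4. st sub @i6&i7  | pair
5. and mul @i8&i9  | pair
6. or @i10  | tail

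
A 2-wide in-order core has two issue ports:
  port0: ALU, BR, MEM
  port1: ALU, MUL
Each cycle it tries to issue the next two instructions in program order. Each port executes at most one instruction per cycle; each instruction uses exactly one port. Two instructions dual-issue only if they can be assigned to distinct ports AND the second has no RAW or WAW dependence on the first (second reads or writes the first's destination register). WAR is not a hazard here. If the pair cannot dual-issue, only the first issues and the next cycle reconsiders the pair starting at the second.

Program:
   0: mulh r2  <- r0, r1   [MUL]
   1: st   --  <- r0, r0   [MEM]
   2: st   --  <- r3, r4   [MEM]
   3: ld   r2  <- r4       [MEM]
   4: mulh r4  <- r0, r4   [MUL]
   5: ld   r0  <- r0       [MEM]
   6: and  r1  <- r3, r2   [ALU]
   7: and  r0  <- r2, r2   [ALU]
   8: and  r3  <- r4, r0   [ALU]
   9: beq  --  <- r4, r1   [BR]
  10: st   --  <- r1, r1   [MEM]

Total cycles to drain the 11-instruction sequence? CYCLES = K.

CYCLES = 7

  cy0 -> i0+i1 (mulh/st) pair
  cy1 -> i2 (st) no-port MEM/MEM
  cy2 -> i3+i4 (ld/mulh) pair
  cy3 -> i5+i6 (ld/and) pair
  cy4 -> i7 (and) RAW r0
  cy5 -> i8+i9 (and/beq) pair
  cy6 -> i10 (st) tail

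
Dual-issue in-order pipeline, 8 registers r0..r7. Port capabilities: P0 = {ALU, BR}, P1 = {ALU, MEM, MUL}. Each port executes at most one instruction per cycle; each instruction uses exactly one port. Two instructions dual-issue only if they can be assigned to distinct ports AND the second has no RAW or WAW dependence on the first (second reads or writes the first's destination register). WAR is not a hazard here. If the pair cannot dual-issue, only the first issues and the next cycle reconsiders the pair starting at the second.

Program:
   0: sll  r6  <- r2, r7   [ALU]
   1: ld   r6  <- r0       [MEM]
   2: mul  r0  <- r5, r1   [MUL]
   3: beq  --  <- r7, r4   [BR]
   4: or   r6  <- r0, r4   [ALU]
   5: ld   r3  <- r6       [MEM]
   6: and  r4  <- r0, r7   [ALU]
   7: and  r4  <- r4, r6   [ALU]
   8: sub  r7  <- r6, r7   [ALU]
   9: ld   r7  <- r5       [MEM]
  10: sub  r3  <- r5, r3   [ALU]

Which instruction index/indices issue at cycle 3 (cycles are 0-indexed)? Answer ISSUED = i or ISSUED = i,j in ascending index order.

ISSUED = 4

c0: i0 sll  WAW r6
c1: i1 ld  no-port MEM/MUL
c2: i2+i3 mul/beq  2-wide
c3: i4 or  RAW r6
c4: i5+i6 ld/and  2-wide
c5: i7+i8 and/sub  2-wide
c6: i9+i10 ld/sub  2-wide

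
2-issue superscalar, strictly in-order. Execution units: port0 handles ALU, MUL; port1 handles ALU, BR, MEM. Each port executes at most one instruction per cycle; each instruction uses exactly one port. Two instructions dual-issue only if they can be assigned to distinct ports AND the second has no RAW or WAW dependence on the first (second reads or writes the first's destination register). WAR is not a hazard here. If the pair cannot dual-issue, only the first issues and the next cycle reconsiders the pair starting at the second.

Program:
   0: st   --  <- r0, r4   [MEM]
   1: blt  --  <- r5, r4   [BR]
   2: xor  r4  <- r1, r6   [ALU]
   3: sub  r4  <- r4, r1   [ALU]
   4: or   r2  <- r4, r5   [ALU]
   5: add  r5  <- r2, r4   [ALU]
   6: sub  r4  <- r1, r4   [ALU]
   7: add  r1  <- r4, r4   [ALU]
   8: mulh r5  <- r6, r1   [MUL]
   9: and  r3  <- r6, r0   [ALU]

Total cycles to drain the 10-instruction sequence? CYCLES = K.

t=0 i0:st.MEM ; no-port MEM/BR
t=1 i1&i2:blt.BR+xor.ALU ; dual
t=2 i3:sub.ALU ; RAW r4
t=3 i4:or.ALU ; RAW r2
t=4 i5&i6:add.ALU+sub.ALU ; dual
t=5 i7:add.ALU ; RAW r1
t=6 i8&i9:mulh.MUL+and.ALU ; dual

CYCLES = 7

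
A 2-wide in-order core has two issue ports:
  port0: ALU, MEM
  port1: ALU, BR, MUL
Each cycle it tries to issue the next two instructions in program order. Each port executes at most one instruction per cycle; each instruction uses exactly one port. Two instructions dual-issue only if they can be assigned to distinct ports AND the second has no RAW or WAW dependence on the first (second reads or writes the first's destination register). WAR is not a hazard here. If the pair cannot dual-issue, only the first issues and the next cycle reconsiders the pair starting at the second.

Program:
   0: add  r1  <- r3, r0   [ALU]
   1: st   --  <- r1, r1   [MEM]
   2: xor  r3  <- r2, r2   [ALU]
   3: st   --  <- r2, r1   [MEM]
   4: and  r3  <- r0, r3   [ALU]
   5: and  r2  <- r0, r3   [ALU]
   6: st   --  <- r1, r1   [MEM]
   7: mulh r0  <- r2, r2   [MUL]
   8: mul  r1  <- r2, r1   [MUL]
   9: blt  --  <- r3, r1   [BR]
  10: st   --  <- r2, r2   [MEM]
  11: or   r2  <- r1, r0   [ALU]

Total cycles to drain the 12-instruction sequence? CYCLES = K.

[0] i0  add  -- RAW r1
[1] i1+i2  st;xor  -- pair
[2] i3+i4  st;and  -- pair
[3] i5+i6  and;st  -- pair
[4] i7  mulh  -- no-port MUL/MUL
[5] i8  mul  -- no-port MUL/BR
[6] i9+i10  blt;st  -- pair
[7] i11  or  -- tail

CYCLES = 8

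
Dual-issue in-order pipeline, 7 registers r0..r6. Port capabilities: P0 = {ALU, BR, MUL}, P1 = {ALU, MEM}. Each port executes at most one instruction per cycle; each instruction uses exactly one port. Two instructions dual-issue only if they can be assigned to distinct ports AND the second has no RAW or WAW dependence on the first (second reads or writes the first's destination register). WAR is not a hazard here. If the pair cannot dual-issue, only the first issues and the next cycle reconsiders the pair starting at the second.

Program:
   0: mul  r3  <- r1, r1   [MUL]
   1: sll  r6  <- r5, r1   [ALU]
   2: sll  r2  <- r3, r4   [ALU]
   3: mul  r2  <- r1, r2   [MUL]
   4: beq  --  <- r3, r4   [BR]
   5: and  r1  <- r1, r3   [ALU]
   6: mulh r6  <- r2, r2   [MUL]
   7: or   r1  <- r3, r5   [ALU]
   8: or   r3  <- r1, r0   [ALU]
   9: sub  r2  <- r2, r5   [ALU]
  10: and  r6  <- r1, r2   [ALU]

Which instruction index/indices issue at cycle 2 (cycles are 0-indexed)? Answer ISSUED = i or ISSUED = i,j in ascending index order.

ISSUED = 3

[0] i0&i1  mul sll  -- pair
[1] i2  sll  -- RAW+WAW r2
[2] i3  mul  -- no-port MUL/BR
[3] i4&i5  beq and  -- pair
[4] i6&i7  mulh or  -- pair
[5] i8&i9  or sub  -- pair
[6] i10  and  -- tail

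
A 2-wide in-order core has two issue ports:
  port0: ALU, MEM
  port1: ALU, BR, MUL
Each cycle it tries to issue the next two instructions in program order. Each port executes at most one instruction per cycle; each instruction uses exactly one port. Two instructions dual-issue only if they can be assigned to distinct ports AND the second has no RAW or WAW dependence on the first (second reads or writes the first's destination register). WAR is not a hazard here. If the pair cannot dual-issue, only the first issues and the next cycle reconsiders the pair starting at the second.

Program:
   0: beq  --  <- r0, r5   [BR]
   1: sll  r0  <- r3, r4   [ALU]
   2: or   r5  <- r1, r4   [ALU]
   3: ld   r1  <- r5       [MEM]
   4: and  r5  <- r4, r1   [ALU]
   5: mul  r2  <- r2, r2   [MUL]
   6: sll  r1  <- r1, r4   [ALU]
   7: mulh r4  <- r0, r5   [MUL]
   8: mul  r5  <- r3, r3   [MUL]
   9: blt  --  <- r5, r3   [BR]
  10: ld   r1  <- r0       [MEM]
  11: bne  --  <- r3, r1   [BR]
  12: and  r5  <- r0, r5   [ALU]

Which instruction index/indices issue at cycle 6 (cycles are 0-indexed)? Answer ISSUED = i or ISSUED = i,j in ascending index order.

ISSUED = 9,10

c0: i0,i1 beq.BR/sll.ALU  2-wide
c1: i2 or.ALU  RAW r5
c2: i3 ld.MEM  RAW r1
c3: i4,i5 and.ALU/mul.MUL  2-wide
c4: i6,i7 sll.ALU/mulh.MUL  2-wide
c5: i8 mul.MUL  no-port MUL/BR
c6: i9,i10 blt.BR/ld.MEM  2-wide
c7: i11,i12 bne.BR/and.ALU  2-wide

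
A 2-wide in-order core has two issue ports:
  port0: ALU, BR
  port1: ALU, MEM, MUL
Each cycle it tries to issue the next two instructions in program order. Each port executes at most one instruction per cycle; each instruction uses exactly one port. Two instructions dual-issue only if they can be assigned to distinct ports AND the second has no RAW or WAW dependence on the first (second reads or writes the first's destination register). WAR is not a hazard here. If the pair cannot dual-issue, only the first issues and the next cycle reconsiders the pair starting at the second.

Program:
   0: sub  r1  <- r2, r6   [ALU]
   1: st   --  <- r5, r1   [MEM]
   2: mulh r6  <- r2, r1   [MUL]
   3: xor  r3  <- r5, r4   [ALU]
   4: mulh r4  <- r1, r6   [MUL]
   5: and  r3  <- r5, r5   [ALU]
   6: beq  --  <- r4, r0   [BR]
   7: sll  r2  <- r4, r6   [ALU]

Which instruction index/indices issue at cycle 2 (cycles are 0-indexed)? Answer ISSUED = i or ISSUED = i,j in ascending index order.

c0: i0 sub  RAW r1
c1: i1 st  no-port MEM/MUL
c2: i2,i3 mulh;xor  2-wide
c3: i4,i5 mulh;and  2-wide
c4: i6,i7 beq;sll  2-wide

ISSUED = 2,3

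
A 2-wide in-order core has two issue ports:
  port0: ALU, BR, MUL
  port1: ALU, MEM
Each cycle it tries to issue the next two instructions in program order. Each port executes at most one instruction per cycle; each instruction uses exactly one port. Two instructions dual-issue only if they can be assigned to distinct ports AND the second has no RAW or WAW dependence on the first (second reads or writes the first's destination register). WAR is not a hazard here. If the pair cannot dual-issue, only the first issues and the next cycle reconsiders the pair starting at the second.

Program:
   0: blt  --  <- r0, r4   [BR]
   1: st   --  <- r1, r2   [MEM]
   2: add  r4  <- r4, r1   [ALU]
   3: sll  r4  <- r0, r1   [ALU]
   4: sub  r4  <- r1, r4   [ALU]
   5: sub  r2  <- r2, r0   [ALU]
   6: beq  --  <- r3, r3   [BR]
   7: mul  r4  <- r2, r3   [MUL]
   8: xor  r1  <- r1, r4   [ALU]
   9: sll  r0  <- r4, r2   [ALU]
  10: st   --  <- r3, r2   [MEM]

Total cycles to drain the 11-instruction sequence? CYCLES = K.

CYCLES = 8

  cy0 -> i0/i1 (blt.BR/st.MEM) pair
  cy1 -> i2 (add.ALU) WAW r4
  cy2 -> i3 (sll.ALU) RAW+WAW r4
  cy3 -> i4/i5 (sub.ALU/sub.ALU) pair
  cy4 -> i6 (beq.BR) no-port BR/MUL
  cy5 -> i7 (mul.MUL) RAW r4
  cy6 -> i8/i9 (xor.ALU/sll.ALU) pair
  cy7 -> i10 (st.MEM) tail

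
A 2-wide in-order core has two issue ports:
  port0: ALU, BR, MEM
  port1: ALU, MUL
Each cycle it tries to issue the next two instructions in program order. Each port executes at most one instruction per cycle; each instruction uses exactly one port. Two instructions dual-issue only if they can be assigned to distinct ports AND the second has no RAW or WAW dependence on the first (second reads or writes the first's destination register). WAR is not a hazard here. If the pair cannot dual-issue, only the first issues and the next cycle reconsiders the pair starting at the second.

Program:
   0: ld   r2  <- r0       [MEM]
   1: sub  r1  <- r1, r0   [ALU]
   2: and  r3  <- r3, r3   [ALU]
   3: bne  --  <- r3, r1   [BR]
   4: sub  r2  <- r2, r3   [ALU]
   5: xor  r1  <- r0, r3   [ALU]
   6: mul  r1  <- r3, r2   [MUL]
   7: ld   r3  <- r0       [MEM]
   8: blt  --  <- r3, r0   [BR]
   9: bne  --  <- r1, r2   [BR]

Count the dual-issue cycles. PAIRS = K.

0. ld.MEM sub.ALU @i0+i1  | 2-wide
1. and.ALU @i2  | RAW r3
2. bne.BR sub.ALU @i3+i4  | 2-wide
3. xor.ALU @i5  | WAW r1
4. mul.MUL ld.MEM @i6+i7  | 2-wide
5. blt.BR @i8  | no-port BR/BR
6. bne.BR @i9  | tail

PAIRS = 3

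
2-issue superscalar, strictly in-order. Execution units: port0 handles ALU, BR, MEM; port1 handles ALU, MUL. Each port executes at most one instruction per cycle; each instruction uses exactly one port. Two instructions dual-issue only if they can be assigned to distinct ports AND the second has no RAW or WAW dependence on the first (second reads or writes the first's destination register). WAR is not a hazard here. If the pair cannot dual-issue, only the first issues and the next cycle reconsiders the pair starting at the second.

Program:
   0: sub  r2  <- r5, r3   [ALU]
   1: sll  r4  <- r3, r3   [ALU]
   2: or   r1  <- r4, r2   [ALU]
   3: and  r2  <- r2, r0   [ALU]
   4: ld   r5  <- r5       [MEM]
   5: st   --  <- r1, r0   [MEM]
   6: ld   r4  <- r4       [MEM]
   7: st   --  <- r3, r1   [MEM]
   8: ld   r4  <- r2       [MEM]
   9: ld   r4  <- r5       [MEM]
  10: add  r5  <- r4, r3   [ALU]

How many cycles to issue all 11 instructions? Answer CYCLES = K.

0. sub sll @i0/i1  | 2-wide
1. or and @i2/i3  | 2-wide
2. ld @i4  | no-port MEM/MEM
3. st @i5  | no-port MEM/MEM
4. ld @i6  | no-port MEM/MEM
5. st @i7  | no-port MEM/MEM
6. ld @i8  | no-port MEM/MEM
7. ld @i9  | RAW r4
8. add @i10  | tail

CYCLES = 9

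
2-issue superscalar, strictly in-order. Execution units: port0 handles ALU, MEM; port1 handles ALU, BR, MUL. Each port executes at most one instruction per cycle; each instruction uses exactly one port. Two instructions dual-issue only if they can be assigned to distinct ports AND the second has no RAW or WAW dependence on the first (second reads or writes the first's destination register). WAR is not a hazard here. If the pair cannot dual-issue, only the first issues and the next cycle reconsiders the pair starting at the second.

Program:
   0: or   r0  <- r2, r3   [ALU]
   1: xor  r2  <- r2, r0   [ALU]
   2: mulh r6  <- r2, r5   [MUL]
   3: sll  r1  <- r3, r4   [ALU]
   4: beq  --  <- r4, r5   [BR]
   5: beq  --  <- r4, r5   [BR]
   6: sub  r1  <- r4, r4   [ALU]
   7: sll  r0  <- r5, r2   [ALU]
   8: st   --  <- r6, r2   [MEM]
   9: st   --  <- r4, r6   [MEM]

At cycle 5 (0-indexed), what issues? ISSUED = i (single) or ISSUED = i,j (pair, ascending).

t=0 i0:or ; RAW r0
t=1 i1:xor ; RAW r2
t=2 i2/i3:mulh;sll ; 2-wide
t=3 i4:beq ; no-port BR/BR
t=4 i5/i6:beq;sub ; 2-wide
t=5 i7/i8:sll;st ; 2-wide
t=6 i9:st ; tail

ISSUED = 7,8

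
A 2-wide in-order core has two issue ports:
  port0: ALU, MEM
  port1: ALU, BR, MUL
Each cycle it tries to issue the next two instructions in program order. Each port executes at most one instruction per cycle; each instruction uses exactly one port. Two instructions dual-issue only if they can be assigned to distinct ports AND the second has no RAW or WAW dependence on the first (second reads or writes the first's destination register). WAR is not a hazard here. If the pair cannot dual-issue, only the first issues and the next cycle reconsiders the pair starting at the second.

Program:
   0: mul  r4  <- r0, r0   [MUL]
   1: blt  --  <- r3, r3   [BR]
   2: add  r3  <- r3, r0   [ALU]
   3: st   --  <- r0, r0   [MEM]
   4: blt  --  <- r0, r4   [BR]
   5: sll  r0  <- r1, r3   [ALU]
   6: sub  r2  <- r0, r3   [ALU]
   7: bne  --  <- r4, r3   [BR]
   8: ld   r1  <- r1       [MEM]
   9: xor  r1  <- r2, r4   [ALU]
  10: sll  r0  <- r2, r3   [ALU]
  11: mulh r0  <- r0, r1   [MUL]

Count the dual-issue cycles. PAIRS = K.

0. mul @i0  | no-port MUL/BR
1. blt/add @i1/i2  | 2-wide
2. st/blt @i3/i4  | 2-wide
3. sll @i5  | RAW r0
4. sub/bne @i6/i7  | 2-wide
5. ld @i8  | WAW r1
6. xor/sll @i9/i10  | 2-wide
7. mulh @i11  | tail

PAIRS = 4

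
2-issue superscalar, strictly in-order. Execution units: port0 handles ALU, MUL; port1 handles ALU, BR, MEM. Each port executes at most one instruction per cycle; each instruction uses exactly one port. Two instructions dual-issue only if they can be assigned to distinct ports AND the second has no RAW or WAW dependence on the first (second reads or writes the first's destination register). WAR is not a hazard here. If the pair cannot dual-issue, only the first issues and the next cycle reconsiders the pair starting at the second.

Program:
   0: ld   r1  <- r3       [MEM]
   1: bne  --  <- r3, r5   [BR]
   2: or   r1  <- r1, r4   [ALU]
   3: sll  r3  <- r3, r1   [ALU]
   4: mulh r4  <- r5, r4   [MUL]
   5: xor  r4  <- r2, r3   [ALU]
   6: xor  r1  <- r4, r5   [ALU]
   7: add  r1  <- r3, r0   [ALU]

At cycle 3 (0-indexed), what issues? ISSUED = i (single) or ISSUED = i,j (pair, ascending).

ISSUED = 5

c0: i0 ld.MEM  no-port MEM/BR
c1: i1/i2 bne.BR+or.ALU  pair
c2: i3/i4 sll.ALU+mulh.MUL  pair
c3: i5 xor.ALU  RAW r4
c4: i6 xor.ALU  WAW r1
c5: i7 add.ALU  tail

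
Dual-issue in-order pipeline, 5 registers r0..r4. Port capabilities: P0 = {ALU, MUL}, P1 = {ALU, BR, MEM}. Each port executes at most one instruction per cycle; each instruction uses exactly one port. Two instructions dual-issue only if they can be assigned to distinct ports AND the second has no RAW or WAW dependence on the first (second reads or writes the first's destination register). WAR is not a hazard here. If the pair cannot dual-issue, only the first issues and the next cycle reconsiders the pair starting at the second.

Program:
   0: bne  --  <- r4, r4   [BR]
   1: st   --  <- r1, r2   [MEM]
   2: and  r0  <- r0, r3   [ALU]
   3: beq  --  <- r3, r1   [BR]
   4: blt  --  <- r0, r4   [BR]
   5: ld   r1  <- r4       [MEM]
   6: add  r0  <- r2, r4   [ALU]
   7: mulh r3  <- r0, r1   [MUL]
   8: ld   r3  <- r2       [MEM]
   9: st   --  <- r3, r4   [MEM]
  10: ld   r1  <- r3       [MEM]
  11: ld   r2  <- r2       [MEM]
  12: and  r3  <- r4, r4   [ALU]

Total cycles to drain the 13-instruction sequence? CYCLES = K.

CYCLES = 10

c0: i0 bne  no-port BR/MEM
c1: i1,i2 st/and  dual
c2: i3 beq  no-port BR/BR
c3: i4 blt  no-port BR/MEM
c4: i5,i6 ld/add  dual
c5: i7 mulh  WAW r3
c6: i8 ld  no-port MEM/MEM
c7: i9 st  no-port MEM/MEM
c8: i10 ld  no-port MEM/MEM
c9: i11,i12 ld/and  dual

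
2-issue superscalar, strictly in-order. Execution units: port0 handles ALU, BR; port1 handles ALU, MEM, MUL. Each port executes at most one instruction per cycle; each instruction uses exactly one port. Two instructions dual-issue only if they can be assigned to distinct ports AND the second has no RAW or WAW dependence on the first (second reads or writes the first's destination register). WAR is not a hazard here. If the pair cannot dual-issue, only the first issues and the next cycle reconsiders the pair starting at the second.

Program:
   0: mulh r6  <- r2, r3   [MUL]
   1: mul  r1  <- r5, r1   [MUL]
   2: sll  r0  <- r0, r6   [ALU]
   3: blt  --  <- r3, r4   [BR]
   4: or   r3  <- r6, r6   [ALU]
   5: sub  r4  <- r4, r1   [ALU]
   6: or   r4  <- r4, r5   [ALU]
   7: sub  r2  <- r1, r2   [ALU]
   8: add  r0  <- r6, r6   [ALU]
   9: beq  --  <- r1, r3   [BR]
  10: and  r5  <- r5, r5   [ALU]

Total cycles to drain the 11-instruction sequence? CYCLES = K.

0. mulh.MUL @i0  | no-port MUL/MUL
1. mul.MUL+sll.ALU @i1&i2  | pair
2. blt.BR+or.ALU @i3&i4  | pair
3. sub.ALU @i5  | RAW+WAW r4
4. or.ALU+sub.ALU @i6&i7  | pair
5. add.ALU+beq.BR @i8&i9  | pair
6. and.ALU @i10  | tail

CYCLES = 7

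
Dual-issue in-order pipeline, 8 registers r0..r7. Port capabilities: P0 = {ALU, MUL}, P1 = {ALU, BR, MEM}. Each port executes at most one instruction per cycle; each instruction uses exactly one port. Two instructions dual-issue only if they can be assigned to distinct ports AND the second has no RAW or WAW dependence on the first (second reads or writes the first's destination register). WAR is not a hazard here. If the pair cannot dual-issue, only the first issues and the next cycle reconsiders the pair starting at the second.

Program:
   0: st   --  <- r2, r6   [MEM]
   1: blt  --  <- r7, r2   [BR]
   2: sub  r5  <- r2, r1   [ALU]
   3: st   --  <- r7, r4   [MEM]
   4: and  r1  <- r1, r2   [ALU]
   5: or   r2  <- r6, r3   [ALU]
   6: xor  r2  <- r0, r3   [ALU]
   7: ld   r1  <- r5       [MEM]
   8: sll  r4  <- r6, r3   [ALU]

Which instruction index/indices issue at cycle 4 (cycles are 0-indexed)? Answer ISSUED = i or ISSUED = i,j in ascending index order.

#0 head=0: st.MEM i0 no-port MEM/BR
#1 head=1: blt.BR;sub.ALU i1/i2 2-wide
#2 head=3: st.MEM;and.ALU i3/i4 2-wide
#3 head=5: or.ALU i5 WAW r2
#4 head=6: xor.ALU;ld.MEM i6/i7 2-wide
#5 head=8: sll.ALU i8 tail

ISSUED = 6,7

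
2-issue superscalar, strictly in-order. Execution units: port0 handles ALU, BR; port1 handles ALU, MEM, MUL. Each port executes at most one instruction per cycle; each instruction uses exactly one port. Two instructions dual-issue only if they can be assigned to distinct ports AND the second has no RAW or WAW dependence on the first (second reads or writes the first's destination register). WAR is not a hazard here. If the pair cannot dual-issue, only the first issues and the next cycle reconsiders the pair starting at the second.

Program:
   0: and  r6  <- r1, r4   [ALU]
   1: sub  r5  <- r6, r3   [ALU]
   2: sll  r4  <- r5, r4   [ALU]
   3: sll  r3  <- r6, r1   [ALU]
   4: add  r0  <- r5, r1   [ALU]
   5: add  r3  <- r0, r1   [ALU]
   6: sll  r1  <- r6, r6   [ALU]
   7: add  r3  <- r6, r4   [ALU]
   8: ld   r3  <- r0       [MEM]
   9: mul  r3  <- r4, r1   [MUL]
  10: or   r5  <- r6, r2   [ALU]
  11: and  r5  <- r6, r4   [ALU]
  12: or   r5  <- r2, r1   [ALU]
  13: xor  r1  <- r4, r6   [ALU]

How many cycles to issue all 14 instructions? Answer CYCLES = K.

0. and.ALU @i0  | RAW r6
1. sub.ALU @i1  | RAW r5
2. sll.ALU/sll.ALU @i2/i3  | pair
3. add.ALU @i4  | RAW r0
4. add.ALU/sll.ALU @i5/i6  | pair
5. add.ALU @i7  | WAW r3
6. ld.MEM @i8  | no-port MEM/MUL
7. mul.MUL/or.ALU @i9/i10  | pair
8. and.ALU @i11  | WAW r5
9. or.ALU/xor.ALU @i12/i13  | pair

CYCLES = 10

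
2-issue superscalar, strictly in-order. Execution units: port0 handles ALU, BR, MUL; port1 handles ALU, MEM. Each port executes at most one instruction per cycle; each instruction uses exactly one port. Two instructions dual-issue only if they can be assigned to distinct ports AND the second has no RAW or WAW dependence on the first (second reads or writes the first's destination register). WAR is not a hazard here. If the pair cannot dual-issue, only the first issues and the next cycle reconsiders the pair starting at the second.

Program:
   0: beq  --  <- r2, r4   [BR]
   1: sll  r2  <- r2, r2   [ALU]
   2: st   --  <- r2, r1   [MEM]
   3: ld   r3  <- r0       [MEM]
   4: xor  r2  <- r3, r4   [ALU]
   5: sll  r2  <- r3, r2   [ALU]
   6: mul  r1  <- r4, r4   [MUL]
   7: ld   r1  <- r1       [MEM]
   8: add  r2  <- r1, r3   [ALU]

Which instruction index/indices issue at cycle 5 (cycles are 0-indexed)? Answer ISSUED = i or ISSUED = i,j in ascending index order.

t=0 i0,i1:beq/sll ; pair
t=1 i2:st ; no-port MEM/MEM
t=2 i3:ld ; RAW r3
t=3 i4:xor ; RAW+WAW r2
t=4 i5,i6:sll/mul ; pair
t=5 i7:ld ; RAW r1
t=6 i8:add ; tail

ISSUED = 7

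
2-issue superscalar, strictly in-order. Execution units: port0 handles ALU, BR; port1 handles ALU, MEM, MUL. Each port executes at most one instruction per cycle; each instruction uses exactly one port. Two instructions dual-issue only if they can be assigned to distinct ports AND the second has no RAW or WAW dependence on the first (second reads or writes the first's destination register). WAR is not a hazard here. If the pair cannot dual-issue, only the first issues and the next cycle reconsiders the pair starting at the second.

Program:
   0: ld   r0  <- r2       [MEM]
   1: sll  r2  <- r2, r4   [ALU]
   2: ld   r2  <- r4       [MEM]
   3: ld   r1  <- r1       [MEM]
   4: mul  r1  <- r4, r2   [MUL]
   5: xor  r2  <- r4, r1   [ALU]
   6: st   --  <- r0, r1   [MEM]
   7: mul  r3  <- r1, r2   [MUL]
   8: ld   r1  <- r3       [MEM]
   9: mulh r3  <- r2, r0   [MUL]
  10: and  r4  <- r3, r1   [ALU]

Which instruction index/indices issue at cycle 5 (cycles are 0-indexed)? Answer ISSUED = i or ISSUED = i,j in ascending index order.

c0: i0+i1 ld.MEM;sll.ALU  dual
c1: i2 ld.MEM  no-port MEM/MEM
c2: i3 ld.MEM  no-port MEM/MUL
c3: i4 mul.MUL  RAW r1
c4: i5+i6 xor.ALU;st.MEM  dual
c5: i7 mul.MUL  no-port MUL/MEM
c6: i8 ld.MEM  no-port MEM/MUL
c7: i9 mulh.MUL  RAW r3
c8: i10 and.ALU  tail

ISSUED = 7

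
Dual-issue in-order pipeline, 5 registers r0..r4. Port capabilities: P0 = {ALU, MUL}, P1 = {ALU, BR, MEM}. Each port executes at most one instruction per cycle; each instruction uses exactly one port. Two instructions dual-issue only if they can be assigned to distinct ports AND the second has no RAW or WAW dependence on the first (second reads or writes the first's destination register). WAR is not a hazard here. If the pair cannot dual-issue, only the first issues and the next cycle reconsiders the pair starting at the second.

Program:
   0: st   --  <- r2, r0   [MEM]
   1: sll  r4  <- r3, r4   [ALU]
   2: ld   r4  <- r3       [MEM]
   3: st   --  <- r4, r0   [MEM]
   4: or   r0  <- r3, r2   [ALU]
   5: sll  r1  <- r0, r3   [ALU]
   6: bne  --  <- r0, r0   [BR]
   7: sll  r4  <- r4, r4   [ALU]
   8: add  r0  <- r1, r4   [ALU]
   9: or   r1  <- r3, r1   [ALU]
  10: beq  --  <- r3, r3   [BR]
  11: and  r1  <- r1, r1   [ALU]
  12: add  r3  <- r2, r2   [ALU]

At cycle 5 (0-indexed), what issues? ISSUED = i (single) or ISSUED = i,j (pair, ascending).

ISSUED = 8,9

c0: i0&i1 st;sll  2-wide
c1: i2 ld  no-port MEM/MEM
c2: i3&i4 st;or  2-wide
c3: i5&i6 sll;bne  2-wide
c4: i7 sll  RAW r4
c5: i8&i9 add;or  2-wide
c6: i10&i11 beq;and  2-wide
c7: i12 add  tail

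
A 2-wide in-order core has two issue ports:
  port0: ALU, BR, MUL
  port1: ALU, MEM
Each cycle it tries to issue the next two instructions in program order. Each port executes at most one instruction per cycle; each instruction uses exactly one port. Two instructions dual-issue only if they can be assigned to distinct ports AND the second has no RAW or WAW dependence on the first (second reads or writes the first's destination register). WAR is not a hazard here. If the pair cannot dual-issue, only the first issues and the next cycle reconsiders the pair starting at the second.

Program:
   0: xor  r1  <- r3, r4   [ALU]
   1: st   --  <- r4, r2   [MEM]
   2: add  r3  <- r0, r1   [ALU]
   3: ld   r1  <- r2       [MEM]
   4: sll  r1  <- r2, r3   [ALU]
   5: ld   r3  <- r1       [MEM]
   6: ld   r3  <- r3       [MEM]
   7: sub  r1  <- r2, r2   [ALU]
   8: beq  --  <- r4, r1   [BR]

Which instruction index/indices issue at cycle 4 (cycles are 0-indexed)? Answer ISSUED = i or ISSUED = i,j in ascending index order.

0. xor.ALU/st.MEM @i0&i1  | pair
1. add.ALU/ld.MEM @i2&i3  | pair
2. sll.ALU @i4  | RAW r1
3. ld.MEM @i5  | no-port MEM/MEM
4. ld.MEM/sub.ALU @i6&i7  | pair
5. beq.BR @i8  | tail

ISSUED = 6,7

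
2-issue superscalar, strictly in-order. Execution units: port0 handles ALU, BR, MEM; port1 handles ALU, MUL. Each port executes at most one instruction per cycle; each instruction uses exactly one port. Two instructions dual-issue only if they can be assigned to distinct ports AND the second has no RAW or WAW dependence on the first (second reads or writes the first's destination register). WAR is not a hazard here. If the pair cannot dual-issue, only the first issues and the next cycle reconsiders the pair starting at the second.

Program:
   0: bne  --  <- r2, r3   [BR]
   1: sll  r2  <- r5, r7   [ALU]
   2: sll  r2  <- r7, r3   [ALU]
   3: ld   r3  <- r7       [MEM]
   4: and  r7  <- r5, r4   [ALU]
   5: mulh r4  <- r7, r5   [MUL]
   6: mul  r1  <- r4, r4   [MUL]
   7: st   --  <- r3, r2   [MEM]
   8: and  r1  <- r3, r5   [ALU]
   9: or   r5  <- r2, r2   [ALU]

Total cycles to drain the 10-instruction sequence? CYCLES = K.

CYCLES = 6

c0: i0,i1 bne sll  dual
c1: i2,i3 sll ld  dual
c2: i4 and  RAW r7
c3: i5 mulh  no-port MUL/MUL
c4: i6,i7 mul st  dual
c5: i8,i9 and or  dual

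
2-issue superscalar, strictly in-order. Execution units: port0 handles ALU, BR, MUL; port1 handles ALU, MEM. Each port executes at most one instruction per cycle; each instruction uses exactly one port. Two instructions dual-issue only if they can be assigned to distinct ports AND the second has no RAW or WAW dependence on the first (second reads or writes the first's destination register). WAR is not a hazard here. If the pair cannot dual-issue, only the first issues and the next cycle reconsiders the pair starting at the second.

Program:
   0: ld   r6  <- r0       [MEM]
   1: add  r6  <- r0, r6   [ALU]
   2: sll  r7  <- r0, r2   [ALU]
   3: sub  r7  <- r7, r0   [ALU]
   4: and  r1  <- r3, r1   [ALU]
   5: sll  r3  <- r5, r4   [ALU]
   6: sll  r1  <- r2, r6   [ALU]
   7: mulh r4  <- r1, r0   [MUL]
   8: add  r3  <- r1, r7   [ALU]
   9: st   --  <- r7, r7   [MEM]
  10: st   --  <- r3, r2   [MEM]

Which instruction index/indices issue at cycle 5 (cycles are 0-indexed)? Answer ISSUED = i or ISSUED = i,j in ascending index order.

ISSUED = 9

#0 head=0: ld.MEM i0 RAW+WAW r6
#1 head=1: add.ALU;sll.ALU i1,i2 2-wide
#2 head=3: sub.ALU;and.ALU i3,i4 2-wide
#3 head=5: sll.ALU;sll.ALU i5,i6 2-wide
#4 head=7: mulh.MUL;add.ALU i7,i8 2-wide
#5 head=9: st.MEM i9 no-port MEM/MEM
#6 head=10: st.MEM i10 tail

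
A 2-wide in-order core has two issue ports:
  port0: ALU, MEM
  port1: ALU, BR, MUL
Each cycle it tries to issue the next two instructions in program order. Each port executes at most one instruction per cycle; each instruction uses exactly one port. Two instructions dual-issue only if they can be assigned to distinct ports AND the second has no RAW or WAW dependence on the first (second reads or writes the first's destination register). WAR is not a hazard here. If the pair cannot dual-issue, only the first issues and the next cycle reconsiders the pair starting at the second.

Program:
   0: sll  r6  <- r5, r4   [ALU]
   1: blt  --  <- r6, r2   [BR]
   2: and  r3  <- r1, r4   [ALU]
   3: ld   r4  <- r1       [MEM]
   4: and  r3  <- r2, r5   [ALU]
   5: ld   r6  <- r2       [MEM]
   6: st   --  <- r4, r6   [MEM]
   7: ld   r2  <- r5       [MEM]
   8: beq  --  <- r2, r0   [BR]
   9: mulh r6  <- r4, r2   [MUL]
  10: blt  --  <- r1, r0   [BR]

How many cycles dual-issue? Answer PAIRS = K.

PAIRS = 2

t=0 i0:sll ; RAW r6
t=1 i1,i2:blt+and ; 2-wide
t=2 i3,i4:ld+and ; 2-wide
t=3 i5:ld ; no-port MEM/MEM
t=4 i6:st ; no-port MEM/MEM
t=5 i7:ld ; RAW r2
t=6 i8:beq ; no-port BR/MUL
t=7 i9:mulh ; no-port MUL/BR
t=8 i10:blt ; tail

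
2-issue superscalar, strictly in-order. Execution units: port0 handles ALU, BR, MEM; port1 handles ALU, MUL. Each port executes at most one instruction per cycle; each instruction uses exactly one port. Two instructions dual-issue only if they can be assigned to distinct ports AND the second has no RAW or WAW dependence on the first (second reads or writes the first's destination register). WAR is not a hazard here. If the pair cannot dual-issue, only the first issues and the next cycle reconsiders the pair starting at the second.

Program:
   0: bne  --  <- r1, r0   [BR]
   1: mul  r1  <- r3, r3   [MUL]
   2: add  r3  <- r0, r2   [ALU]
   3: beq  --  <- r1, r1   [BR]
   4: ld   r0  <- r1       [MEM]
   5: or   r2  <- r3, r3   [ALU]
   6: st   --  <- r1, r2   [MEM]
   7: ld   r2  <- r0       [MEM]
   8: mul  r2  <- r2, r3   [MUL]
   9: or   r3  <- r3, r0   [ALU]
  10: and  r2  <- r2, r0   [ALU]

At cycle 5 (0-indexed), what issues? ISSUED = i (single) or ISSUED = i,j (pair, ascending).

ISSUED = 8,9

#0 head=0: bne mul i0,i1 pair
#1 head=2: add beq i2,i3 pair
#2 head=4: ld or i4,i5 pair
#3 head=6: st i6 no-port MEM/MEM
#4 head=7: ld i7 RAW+WAW r2
#5 head=8: mul or i8,i9 pair
#6 head=10: and i10 tail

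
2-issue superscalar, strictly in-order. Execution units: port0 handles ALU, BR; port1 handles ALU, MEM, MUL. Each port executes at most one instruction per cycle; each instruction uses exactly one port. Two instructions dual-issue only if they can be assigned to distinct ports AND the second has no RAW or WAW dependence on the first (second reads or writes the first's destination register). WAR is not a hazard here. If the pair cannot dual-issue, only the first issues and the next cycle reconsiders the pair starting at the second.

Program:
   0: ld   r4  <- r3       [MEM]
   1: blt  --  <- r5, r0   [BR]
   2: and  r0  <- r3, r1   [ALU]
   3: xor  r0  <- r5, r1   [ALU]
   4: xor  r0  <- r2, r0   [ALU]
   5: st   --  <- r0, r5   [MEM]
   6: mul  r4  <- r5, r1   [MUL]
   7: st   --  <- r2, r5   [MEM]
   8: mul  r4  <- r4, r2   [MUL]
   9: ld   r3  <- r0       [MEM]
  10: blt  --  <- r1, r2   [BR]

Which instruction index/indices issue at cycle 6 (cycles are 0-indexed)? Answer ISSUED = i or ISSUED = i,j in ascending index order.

ISSUED = 7

0. ld+blt @i0&i1  | dual
1. and @i2  | WAW r0
2. xor @i3  | RAW+WAW r0
3. xor @i4  | RAW r0
4. st @i5  | no-port MEM/MUL
5. mul @i6  | no-port MUL/MEM
6. st @i7  | no-port MEM/MUL
7. mul @i8  | no-port MUL/MEM
8. ld+blt @i9&i10  | dual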